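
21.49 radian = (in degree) 1231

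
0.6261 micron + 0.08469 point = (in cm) 0.00305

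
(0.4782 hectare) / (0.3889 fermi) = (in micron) 1.23e+25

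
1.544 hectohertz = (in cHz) 1.544e+04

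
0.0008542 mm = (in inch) 3.363e-05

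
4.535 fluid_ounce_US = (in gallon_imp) 0.0295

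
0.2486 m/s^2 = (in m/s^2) 0.2486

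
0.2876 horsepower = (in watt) 214.5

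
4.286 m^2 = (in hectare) 0.0004286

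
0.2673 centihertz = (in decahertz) 0.0002673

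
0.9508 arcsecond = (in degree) 0.0002641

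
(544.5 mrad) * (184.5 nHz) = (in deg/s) 5.756e-06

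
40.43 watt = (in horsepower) 0.05422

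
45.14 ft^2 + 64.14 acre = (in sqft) 2.794e+06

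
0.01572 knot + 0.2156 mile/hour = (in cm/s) 10.45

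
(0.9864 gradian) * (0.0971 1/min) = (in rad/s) 2.507e-05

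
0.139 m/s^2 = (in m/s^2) 0.139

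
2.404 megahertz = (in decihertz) 2.404e+07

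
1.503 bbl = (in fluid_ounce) 8080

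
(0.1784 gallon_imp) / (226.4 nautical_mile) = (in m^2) 1.934e-09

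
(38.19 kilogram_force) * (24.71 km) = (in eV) 5.776e+25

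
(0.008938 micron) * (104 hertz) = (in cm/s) 9.296e-05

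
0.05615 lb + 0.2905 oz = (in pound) 0.07431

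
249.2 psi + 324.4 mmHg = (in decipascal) 1.761e+07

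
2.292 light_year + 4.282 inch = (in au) 1.449e+05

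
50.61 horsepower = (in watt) 3.774e+04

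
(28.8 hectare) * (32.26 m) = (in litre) 9.291e+09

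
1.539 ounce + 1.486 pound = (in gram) 717.7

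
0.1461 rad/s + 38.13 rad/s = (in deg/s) 2193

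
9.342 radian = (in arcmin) 3.212e+04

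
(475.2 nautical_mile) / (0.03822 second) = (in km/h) 8.29e+07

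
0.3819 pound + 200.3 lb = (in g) 9.103e+04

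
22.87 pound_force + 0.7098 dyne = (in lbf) 22.87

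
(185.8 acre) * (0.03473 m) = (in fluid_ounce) 8.83e+08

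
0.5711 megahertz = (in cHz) 5.711e+07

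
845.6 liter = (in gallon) 223.4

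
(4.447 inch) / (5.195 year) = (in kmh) 2.482e-09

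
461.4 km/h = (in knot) 249.1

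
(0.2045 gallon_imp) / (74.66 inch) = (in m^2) 0.0004902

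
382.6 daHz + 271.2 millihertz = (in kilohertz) 3.826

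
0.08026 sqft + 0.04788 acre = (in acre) 0.04788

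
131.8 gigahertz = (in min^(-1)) 7.908e+12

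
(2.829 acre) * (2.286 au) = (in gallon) 1.034e+18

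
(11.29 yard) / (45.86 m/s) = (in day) 2.605e-06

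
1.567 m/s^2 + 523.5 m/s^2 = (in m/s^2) 525.1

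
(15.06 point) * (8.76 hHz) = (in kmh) 16.75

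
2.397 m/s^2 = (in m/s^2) 2.397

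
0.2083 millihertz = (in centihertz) 0.02083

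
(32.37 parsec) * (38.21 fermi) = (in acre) 9.431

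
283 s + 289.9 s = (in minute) 9.548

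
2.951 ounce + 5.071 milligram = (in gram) 83.66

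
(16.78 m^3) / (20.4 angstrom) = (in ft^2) 8.854e+10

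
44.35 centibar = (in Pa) 4.435e+04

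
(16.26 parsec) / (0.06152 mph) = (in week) 3.016e+13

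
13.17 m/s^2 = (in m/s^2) 13.17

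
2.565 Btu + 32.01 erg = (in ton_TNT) 6.468e-07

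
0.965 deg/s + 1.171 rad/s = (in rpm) 11.34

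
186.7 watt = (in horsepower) 0.2504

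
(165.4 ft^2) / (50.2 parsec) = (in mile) 6.164e-21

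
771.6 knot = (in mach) 1.166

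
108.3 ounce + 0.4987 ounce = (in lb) 6.8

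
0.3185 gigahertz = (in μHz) 3.185e+14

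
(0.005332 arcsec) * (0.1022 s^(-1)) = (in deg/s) 1.514e-07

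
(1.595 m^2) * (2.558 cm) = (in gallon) 10.78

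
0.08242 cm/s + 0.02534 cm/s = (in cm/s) 0.1078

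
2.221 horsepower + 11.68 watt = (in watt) 1668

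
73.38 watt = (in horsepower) 0.0984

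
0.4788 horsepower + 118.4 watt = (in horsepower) 0.6376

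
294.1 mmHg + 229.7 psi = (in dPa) 1.623e+07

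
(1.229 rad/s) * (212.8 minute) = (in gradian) 9.99e+05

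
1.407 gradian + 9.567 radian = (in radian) 9.589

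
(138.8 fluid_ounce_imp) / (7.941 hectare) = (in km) 4.966e-11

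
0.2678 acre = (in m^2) 1084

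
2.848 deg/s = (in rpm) 0.4747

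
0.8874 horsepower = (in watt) 661.7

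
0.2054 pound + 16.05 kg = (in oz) 569.4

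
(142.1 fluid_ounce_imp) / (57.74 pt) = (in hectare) 1.982e-05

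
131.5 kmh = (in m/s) 36.53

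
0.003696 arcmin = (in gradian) 6.844e-05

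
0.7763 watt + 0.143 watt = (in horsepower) 0.001233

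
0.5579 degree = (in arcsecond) 2008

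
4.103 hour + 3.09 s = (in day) 0.171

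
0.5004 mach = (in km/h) 613.4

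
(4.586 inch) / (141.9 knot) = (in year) 5.06e-11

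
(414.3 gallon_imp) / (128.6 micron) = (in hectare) 1.465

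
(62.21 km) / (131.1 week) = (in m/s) 0.0007846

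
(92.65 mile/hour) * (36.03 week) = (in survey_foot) 2.961e+09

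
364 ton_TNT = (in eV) 9.506e+30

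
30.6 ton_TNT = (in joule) 1.28e+11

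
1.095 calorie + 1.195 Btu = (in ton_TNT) 3.024e-07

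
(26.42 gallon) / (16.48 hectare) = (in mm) 0.0006069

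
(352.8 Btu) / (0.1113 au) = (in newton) 2.236e-05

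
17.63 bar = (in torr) 1.322e+04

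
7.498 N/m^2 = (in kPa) 0.007498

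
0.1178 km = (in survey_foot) 386.5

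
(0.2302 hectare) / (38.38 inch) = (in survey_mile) 1.467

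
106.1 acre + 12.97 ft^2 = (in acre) 106.1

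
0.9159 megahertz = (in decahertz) 9.159e+04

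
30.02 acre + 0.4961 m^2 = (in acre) 30.02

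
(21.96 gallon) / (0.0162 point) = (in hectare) 1.455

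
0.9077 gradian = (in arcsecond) 2941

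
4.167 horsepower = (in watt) 3107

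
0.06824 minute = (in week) 6.77e-06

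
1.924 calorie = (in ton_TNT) 1.924e-09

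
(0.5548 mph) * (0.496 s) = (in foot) 0.4036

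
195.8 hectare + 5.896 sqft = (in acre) 483.8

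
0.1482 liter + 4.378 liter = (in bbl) 0.02847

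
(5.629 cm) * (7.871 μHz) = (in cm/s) 4.431e-05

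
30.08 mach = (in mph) 2.291e+04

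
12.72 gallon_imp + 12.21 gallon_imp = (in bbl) 0.7128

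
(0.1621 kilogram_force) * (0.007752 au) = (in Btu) 1.747e+06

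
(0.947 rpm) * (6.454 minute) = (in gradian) 2445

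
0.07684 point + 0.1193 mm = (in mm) 0.1464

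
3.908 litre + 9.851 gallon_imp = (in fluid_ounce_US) 1646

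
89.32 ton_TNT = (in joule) 3.737e+11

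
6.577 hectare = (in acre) 16.25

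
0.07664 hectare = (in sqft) 8249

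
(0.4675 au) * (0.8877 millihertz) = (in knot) 1.207e+08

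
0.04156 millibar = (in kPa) 0.004156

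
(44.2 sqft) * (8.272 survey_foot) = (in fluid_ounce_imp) 3.644e+05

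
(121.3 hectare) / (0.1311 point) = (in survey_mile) 1.63e+07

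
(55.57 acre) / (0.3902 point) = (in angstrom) 1.634e+19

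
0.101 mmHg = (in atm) 0.0001329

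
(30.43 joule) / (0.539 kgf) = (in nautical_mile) 0.003109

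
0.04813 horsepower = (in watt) 35.89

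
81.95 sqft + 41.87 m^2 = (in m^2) 49.48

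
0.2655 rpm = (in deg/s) 1.593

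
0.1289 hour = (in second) 464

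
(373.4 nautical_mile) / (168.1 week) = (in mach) 1.998e-05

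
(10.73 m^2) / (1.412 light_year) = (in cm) 8.032e-14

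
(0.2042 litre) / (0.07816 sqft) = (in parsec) 9.114e-19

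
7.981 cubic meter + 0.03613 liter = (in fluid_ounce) 2.699e+05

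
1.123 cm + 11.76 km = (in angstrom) 1.176e+14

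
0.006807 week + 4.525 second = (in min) 68.69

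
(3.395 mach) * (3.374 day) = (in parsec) 1.092e-08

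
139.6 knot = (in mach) 0.2109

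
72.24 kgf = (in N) 708.4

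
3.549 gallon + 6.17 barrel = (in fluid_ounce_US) 3.362e+04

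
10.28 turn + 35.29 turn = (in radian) 286.3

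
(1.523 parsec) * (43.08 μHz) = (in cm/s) 2.025e+14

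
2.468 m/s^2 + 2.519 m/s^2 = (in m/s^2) 4.987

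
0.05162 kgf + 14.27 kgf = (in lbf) 31.57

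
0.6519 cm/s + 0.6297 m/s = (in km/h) 2.29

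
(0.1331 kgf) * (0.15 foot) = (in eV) 3.725e+17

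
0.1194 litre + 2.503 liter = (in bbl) 0.01649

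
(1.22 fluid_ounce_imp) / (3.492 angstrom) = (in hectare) 9.927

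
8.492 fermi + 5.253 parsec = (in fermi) 1.621e+32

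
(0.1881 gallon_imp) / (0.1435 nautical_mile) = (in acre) 7.951e-10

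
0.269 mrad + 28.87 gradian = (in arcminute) 1560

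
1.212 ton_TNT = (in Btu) 4.806e+06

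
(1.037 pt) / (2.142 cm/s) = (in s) 0.01708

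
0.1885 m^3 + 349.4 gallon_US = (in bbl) 9.505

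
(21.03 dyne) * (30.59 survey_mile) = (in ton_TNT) 2.474e-09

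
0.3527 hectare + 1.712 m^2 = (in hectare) 0.3529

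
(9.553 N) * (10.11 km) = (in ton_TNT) 2.308e-05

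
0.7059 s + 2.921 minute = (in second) 176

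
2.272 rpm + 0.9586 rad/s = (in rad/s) 1.197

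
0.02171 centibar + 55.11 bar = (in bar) 55.11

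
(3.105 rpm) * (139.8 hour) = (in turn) 2.604e+04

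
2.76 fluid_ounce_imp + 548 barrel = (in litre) 8.713e+04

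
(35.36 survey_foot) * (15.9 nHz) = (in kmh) 6.169e-07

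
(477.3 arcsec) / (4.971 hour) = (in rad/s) 1.293e-07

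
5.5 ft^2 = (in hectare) 5.11e-05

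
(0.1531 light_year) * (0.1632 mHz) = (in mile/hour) 5.288e+11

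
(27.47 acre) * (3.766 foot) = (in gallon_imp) 2.807e+07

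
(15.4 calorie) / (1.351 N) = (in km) 0.04769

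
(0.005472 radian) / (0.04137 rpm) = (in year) 4.005e-08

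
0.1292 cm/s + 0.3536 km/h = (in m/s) 0.09951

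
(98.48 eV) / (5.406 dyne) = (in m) 2.919e-13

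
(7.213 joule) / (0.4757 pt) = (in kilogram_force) 4383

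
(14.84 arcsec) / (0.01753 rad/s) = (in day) 4.75e-08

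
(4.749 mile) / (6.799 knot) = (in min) 36.42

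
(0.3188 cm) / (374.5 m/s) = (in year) 2.699e-13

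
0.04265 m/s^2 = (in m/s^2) 0.04265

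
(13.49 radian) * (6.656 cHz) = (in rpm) 8.574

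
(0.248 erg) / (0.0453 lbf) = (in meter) 1.231e-07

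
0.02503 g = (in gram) 0.02503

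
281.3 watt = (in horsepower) 0.3772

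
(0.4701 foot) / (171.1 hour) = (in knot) 4.522e-07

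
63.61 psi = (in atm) 4.328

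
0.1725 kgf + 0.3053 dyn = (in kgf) 0.1725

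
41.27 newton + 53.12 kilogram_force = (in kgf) 57.33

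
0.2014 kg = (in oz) 7.104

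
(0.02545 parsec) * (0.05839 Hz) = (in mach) 1.347e+11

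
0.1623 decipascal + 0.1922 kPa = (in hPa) 1.922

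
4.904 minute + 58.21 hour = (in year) 0.006654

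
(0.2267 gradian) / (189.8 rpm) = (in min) 2.986e-06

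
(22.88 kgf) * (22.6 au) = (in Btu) 7.19e+11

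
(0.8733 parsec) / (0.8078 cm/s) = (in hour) 9.266e+14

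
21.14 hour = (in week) 0.1258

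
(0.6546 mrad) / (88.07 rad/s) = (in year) 2.357e-13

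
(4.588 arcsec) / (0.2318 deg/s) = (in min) 9.163e-05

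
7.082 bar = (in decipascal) 7.082e+06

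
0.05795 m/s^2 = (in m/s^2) 0.05795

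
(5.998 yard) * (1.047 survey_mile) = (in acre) 2.284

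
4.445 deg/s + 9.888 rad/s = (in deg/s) 571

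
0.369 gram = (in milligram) 369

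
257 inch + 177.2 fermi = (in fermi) 6.528e+15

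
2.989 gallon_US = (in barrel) 0.07117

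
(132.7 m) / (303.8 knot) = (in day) 9.827e-06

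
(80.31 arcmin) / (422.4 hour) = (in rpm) 1.467e-07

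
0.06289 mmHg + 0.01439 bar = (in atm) 0.01428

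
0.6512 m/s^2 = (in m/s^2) 0.6512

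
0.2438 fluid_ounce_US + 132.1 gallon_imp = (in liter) 600.5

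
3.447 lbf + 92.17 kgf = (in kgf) 93.73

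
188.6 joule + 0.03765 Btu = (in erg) 2.283e+09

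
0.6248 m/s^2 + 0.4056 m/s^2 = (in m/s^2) 1.03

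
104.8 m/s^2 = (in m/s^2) 104.8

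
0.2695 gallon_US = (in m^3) 0.00102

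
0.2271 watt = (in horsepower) 0.0003045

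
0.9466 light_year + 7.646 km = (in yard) 9.794e+15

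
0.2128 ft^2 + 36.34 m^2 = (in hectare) 0.003636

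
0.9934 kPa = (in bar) 0.009934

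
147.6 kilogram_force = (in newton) 1447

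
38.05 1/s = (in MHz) 3.805e-05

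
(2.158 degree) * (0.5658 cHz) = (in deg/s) 0.01221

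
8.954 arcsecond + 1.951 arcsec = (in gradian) 0.003366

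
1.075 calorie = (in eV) 2.807e+19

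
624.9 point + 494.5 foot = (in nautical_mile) 0.0815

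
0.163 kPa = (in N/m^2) 163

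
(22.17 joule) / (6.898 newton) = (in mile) 0.001997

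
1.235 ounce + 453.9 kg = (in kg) 453.9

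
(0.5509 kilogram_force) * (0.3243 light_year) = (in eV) 1.035e+35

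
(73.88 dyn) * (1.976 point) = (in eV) 3.214e+12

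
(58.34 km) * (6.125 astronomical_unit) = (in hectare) 5.346e+12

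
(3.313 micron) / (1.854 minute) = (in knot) 5.789e-08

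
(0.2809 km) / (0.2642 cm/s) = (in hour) 29.53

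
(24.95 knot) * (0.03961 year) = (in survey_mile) 9963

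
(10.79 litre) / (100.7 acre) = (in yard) 2.896e-08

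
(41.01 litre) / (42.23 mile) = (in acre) 1.491e-10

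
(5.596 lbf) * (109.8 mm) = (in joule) 2.733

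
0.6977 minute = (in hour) 0.01163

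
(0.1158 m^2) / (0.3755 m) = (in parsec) 9.994e-18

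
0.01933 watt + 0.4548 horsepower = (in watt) 339.2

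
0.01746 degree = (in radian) 0.0003047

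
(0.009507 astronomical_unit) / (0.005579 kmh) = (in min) 1.53e+10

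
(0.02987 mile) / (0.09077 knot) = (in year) 3.264e-05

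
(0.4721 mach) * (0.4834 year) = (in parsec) 7.942e-08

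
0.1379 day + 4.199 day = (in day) 4.337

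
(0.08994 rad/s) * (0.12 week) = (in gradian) 4.156e+05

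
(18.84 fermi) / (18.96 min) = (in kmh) 5.962e-17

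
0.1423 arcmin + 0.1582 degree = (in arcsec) 578.1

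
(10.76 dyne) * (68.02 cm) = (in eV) 4.568e+14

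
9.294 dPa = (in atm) 9.172e-06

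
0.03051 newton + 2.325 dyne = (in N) 0.03053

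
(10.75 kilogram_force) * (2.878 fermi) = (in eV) 1.894e+06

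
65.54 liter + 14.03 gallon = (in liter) 118.6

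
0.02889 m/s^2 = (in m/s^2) 0.02889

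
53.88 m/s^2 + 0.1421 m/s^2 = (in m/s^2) 54.02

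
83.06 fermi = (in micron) 8.306e-08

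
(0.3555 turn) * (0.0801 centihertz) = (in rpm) 0.01709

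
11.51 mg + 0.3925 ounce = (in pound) 0.02456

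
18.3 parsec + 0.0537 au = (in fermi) 5.647e+32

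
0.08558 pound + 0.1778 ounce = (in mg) 4.386e+04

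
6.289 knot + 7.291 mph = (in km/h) 23.38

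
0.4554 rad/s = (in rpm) 4.349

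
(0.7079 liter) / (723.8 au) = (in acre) 1.616e-21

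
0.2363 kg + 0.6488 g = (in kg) 0.2369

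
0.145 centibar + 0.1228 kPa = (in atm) 0.002643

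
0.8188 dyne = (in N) 8.188e-06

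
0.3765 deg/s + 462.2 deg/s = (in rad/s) 8.073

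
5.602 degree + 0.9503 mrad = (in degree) 5.656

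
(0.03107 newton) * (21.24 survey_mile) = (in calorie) 253.8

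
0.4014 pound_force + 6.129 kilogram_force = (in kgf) 6.311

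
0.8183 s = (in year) 2.595e-08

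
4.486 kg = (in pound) 9.89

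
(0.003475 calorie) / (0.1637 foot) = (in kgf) 0.02971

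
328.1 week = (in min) 3.307e+06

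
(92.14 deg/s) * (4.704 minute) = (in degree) 2.601e+04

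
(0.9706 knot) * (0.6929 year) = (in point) 3.093e+10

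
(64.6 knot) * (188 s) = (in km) 6.248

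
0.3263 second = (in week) 5.395e-07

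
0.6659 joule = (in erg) 6.659e+06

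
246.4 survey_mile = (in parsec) 1.285e-11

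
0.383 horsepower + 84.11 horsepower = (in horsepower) 84.49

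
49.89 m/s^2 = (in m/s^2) 49.89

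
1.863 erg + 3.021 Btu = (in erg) 3.187e+10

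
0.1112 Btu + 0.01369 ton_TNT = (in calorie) 1.369e+07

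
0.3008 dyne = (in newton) 3.008e-06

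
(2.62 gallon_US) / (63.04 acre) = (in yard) 4.252e-08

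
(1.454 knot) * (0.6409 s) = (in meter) 0.4794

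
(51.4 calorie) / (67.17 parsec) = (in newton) 1.038e-16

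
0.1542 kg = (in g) 154.2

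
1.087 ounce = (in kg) 0.03082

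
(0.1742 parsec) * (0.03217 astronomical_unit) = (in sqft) 2.784e+26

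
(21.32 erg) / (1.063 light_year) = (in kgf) 2.162e-23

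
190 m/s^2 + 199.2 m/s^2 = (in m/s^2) 389.2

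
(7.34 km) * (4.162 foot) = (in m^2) 9311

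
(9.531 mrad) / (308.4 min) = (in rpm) 4.919e-06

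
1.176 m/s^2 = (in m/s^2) 1.176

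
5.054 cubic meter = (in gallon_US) 1335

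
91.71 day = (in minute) 1.321e+05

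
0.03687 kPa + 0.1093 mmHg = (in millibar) 0.5144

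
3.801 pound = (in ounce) 60.82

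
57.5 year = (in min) 3.022e+07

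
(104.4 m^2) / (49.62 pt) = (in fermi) 5.964e+18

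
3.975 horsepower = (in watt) 2964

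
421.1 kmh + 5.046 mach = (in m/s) 1835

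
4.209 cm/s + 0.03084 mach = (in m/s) 10.54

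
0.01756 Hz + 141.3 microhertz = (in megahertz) 1.77e-08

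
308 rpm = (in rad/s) 32.25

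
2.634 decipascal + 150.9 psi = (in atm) 10.27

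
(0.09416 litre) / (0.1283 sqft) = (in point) 22.39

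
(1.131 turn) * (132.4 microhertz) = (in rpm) 0.008985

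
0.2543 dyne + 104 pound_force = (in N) 462.6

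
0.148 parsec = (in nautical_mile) 2.466e+12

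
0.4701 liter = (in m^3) 0.0004701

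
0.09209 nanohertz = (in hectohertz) 9.209e-13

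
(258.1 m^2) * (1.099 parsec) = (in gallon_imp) 1.925e+21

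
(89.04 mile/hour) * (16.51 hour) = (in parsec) 7.667e-11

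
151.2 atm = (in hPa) 1.532e+05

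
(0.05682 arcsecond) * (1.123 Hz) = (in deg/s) 1.772e-05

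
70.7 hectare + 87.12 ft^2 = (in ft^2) 7.61e+06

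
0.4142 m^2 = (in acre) 0.0001024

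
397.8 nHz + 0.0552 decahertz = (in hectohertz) 0.00552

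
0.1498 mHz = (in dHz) 0.001498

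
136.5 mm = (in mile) 8.482e-05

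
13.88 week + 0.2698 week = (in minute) 1.426e+05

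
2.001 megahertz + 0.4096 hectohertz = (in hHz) 2.001e+04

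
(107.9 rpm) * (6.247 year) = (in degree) 1.275e+11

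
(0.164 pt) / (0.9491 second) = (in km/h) 0.0002195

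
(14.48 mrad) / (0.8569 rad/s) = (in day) 1.956e-07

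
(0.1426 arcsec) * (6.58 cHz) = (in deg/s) 2.606e-06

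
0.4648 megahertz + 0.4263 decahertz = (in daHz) 4.648e+04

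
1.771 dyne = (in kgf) 1.806e-06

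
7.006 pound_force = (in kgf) 3.178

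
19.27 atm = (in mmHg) 1.465e+04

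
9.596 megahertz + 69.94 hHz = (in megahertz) 9.603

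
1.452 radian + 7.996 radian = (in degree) 541.3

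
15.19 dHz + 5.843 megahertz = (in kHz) 5843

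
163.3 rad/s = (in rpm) 1559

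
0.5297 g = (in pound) 0.001168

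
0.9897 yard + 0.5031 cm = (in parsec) 2.949e-17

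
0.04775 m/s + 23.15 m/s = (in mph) 51.89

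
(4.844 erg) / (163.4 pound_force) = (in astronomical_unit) 4.455e-21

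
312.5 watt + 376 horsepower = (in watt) 2.807e+05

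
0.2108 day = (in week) 0.03011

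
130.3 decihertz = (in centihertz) 1303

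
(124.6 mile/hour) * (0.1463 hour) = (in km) 29.34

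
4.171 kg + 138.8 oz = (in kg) 8.106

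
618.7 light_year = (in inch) 2.304e+20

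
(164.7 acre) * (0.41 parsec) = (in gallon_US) 2.228e+24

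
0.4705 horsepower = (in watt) 350.9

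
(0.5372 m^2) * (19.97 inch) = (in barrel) 1.714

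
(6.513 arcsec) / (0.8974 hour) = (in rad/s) 9.774e-09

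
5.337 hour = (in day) 0.2224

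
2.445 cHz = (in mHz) 24.45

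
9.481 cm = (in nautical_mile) 5.119e-05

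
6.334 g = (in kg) 0.006334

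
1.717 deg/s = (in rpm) 0.2862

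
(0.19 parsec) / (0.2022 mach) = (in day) 9.856e+08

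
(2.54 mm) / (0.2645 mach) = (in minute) 4.7e-07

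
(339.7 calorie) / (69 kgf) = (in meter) 2.1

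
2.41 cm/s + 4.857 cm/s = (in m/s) 0.07267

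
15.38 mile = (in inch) 9.745e+05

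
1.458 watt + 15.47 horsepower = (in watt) 1.154e+04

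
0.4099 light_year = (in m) 3.878e+15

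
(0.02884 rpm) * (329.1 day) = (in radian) 8.587e+04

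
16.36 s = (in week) 2.705e-05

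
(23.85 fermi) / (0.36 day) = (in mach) 2.252e-21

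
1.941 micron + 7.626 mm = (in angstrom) 7.628e+07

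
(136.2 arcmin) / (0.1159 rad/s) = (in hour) 9.495e-05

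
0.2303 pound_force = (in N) 1.024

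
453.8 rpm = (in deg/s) 2723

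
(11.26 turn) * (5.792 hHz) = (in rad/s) 4.098e+04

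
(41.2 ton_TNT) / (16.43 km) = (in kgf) 1.07e+06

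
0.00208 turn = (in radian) 0.01307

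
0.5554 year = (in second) 1.752e+07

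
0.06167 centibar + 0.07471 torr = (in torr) 0.5373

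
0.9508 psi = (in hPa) 65.56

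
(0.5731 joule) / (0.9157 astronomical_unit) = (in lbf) 9.405e-13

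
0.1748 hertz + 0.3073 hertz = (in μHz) 4.821e+05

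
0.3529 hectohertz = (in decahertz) 3.529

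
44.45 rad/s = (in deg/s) 2547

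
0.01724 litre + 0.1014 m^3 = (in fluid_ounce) 3429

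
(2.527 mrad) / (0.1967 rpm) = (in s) 0.1227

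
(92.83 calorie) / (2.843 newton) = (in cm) 1.366e+04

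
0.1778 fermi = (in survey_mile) 1.105e-19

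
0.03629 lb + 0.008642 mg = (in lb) 0.03629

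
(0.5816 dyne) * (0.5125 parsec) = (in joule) 9.197e+10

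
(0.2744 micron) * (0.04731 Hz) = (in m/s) 1.298e-08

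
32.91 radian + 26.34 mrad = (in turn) 5.242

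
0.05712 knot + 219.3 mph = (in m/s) 98.07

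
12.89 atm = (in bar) 13.06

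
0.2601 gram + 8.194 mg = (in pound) 0.0005915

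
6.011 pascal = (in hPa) 0.06011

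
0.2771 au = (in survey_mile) 2.576e+07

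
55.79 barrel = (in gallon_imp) 1951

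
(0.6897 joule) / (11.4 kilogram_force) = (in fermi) 6.169e+12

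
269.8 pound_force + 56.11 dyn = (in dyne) 1.2e+08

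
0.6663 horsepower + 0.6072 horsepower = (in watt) 949.6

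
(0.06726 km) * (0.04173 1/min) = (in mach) 0.0001374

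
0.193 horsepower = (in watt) 143.9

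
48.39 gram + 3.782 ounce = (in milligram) 1.556e+05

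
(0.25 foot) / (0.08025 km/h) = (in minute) 0.05697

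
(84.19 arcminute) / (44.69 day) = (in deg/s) 3.634e-07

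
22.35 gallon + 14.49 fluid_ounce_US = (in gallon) 22.46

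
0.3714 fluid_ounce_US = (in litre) 0.01098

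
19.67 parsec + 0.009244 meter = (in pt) 1.72e+21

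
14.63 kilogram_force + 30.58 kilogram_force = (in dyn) 4.434e+07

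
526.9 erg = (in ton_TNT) 1.259e-14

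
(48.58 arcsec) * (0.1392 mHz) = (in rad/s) 3.278e-08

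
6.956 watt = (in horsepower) 0.009328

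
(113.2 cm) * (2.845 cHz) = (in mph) 0.07204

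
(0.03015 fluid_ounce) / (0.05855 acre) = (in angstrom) 37.63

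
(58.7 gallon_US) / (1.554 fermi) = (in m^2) 1.43e+14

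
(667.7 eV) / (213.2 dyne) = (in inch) 1.975e-12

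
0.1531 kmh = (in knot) 0.08267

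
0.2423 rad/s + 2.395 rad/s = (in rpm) 25.18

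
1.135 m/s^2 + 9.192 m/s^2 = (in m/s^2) 10.33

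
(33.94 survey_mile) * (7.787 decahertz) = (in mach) 1.249e+04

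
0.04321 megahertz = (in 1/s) 4.321e+04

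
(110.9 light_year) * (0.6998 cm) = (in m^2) 7.342e+15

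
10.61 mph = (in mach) 0.01393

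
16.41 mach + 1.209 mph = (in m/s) 5588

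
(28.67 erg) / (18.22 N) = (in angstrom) 1574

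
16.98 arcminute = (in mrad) 4.939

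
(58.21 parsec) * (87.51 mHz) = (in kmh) 5.659e+17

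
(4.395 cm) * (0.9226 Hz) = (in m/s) 0.04055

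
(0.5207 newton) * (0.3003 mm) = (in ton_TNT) 3.737e-14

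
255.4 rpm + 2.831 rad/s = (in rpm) 282.4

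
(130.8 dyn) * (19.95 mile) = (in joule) 42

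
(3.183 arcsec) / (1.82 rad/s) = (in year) 2.689e-13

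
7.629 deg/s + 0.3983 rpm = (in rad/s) 0.1749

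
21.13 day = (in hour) 507.1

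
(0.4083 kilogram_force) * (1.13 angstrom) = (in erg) 0.004525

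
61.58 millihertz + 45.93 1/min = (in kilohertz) 0.0008271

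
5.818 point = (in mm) 2.052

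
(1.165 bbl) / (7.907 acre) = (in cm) 0.0005788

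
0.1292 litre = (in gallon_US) 0.03413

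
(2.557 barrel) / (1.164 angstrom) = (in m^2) 3.493e+09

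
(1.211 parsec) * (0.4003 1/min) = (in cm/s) 2.493e+16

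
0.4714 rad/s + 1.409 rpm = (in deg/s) 35.46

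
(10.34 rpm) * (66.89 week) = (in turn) 6.972e+06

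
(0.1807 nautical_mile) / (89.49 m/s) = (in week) 6.183e-06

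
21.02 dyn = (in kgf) 2.143e-05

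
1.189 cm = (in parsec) 3.853e-19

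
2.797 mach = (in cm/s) 9.524e+04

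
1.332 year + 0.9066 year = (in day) 817.1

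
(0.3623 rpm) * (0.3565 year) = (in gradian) 2.715e+07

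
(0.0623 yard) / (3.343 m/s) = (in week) 2.818e-08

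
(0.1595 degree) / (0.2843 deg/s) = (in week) 9.276e-07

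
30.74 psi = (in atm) 2.092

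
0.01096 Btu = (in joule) 11.56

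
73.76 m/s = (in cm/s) 7376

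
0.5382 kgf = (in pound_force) 1.187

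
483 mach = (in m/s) 1.645e+05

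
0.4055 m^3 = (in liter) 405.5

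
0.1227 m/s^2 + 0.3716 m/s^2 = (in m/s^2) 0.4943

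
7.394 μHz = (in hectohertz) 7.394e-08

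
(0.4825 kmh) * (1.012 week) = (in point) 2.325e+08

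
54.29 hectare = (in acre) 134.2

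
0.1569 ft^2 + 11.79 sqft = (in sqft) 11.95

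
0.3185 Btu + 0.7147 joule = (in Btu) 0.3192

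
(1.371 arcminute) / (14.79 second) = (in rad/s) 2.696e-05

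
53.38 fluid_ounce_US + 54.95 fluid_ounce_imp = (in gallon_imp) 0.6907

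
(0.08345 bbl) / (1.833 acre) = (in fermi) 1.789e+09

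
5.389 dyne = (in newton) 5.389e-05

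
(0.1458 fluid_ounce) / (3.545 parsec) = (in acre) 9.74e-27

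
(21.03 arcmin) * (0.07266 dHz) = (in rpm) 0.0004245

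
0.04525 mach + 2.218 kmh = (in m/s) 16.02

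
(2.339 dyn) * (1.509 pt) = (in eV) 7.772e+10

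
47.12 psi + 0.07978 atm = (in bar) 3.33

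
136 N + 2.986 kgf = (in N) 165.3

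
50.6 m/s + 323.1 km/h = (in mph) 314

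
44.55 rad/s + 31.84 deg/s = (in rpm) 430.7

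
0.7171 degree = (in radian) 0.01252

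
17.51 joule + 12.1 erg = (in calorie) 4.185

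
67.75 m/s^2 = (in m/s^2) 67.75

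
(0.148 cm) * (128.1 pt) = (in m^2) 6.688e-05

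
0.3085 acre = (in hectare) 0.1248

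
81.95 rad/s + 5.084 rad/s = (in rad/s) 87.03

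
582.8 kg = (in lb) 1285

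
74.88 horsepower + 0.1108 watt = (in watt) 5.584e+04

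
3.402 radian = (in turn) 0.5414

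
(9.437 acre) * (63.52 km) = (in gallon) 6.408e+11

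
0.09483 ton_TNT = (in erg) 3.968e+15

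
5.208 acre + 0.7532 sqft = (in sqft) 2.269e+05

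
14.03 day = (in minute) 2.02e+04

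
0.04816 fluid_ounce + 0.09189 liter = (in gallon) 0.02465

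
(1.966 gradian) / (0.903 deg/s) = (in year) 6.213e-08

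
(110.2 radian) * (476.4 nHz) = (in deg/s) 0.003008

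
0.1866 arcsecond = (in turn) 1.44e-07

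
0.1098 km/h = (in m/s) 0.0305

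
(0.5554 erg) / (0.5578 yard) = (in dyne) 0.01089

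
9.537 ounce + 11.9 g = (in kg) 0.2823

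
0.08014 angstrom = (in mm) 8.014e-09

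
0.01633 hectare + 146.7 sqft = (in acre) 0.04372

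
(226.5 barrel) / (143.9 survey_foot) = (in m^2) 0.821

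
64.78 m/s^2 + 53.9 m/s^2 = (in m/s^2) 118.7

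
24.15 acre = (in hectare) 9.773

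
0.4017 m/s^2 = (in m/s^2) 0.4017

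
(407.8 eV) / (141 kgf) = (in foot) 1.55e-19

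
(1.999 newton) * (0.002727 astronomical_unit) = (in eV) 5.09e+27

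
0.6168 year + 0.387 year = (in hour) 8793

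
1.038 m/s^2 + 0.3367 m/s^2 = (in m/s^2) 1.375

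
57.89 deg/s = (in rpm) 9.648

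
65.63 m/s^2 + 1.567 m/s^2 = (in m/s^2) 67.2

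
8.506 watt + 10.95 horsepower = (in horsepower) 10.96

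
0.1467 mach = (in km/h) 179.8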